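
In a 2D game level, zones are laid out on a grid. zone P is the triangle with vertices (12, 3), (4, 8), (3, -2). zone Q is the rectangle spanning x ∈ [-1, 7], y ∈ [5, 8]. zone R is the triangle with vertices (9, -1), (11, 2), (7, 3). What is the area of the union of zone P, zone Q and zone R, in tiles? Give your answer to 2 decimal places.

By inclusion–exclusion:
Individual areas: |zone P| = 42.5, |zone Q| = 24, |zone R| = 7.
|zone P∩zone Q| = 6.6375.
|zone P∩zone R| = 3.2796.
|zone Q∩zone R| = 0.
|zone P∩zone Q∩zone R| = 0.
|zone P ∪ zone Q ∪ zone R| = 73.5 − 9.9171 + 0 = 63.58.

63.58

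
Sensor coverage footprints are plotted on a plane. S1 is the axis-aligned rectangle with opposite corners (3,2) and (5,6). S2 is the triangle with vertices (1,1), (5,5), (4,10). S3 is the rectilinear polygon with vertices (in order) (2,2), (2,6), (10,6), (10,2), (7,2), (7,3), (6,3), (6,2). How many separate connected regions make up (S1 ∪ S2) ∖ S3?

(S1 ∪ S2) ∖ S3 splits into 2 disjoint pieces (area 1, area 4.2667).

2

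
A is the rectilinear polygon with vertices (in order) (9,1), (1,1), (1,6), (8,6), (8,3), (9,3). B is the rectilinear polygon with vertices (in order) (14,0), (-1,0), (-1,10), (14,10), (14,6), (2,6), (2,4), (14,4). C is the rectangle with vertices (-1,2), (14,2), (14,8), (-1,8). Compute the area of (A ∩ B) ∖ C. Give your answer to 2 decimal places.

8.00

|A ∩ B| = 25.
|(A ∩ B) ∩ C| = 17.
|(A ∩ B) ∖ C| = 25 − 17 = 8.00.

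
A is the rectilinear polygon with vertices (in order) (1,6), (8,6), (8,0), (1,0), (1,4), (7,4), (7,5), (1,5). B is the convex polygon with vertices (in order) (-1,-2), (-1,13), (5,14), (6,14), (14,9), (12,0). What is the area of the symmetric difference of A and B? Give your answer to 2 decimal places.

|A| = 36, |B| = 191, |A∩B| = 36.
|A △ B| = |A| + |B| − 2·|A∩B| = 36 + 191 − 72 = 155.00.

155.00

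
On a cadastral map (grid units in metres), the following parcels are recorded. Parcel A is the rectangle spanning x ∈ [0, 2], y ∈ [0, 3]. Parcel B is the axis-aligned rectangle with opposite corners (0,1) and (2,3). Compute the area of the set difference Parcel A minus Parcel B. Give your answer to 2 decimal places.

|Parcel A∩Parcel B|: x∈[0,2], y∈[1,3] → 2·2 = 4.
|Parcel A| = 6.
|Parcel A ∖ Parcel B| = |Parcel A| − |Parcel A∩Parcel B| = 6 − 4 = 2.00.

2.00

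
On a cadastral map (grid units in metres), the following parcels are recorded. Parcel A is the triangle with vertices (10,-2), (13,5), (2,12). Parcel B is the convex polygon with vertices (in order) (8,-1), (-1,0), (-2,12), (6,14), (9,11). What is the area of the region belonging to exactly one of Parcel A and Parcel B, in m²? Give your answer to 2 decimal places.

137.69

|Parcel A| = 49, |Parcel B| = 135, |Parcel A∩Parcel B| = 23.154.
|Parcel A △ Parcel B| = |Parcel A| + |Parcel B| − 2·|Parcel A∩Parcel B| = 49 + 135 − 46.308 = 137.69.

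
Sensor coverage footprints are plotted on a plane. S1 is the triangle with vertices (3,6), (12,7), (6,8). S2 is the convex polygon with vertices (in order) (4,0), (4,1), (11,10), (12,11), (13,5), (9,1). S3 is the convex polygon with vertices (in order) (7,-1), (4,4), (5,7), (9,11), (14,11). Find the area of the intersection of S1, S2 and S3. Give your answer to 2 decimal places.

The intersection is the polygon with vertices (8.351,6.595), (9.049,7.492), (11.696,7.051), (11.644,6.96).
By the shoelace formula its area is 1.48.

1.48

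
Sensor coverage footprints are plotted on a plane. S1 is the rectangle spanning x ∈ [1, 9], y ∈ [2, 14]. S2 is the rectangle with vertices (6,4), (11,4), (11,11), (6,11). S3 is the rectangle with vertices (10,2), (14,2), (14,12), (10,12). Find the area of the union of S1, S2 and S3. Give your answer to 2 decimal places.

143.00

By inclusion–exclusion:
Individual areas: |S1| = 96, |S2| = 35, |S3| = 40.
|S1∩S2|: x∈[6,9], y∈[4,11] → 3·7 = 21.
|S1∩S3| = 0 (no overlap).
|S2∩S3|: x∈[10,11], y∈[4,11] → 1·7 = 7.
|S1∩S2∩S3| = 0.
|S1 ∪ S2 ∪ S3| = 171 − 28 + 0 = 143.00.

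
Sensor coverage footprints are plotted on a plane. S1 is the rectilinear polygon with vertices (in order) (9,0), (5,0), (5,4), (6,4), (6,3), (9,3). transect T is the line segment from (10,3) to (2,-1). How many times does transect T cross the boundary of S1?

2

The segment meets the boundary at (5,0.5), (9,2.5).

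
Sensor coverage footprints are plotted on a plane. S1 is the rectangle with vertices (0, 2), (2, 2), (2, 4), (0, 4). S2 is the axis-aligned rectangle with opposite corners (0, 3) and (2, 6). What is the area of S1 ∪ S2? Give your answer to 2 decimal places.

8.00

By inclusion–exclusion:
Individual areas: |S1| = 4, |S2| = 6.
|S1∩S2|: x∈[0,2], y∈[3,4] → 2·1 = 2.
|S1 ∪ S2| = 10 − 2 = 8.00.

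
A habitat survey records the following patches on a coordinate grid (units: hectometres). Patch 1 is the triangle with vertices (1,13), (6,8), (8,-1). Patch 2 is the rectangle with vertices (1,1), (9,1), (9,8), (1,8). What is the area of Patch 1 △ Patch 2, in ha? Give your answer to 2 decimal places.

52.11

|Patch 1| = 17.5, |Patch 2| = 56, |Patch 1∩Patch 2| = 10.6944.
|Patch 1 △ Patch 2| = |Patch 1| + |Patch 2| − 2·|Patch 1∩Patch 2| = 17.5 + 56 − 21.3889 = 52.11.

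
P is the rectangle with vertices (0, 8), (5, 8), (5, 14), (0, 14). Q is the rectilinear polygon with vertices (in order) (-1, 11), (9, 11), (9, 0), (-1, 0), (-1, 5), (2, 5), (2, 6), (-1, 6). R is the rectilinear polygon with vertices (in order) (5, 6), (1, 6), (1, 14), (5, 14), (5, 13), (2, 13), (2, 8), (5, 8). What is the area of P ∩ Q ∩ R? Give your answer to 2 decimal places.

3.00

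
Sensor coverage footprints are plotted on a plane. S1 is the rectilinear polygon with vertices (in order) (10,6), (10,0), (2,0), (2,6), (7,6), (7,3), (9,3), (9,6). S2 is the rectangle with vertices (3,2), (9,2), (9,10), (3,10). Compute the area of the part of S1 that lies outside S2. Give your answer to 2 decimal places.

24.00

|S1| = 42, |S1∩S2| = 18.
|S1 ∖ S2| = |S1| − |S1∩S2| = 42 − 18 = 24.00.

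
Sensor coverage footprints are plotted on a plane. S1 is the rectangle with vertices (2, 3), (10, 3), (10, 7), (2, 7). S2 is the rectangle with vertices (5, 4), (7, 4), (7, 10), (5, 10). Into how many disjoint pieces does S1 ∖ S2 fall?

S1 ∖ S2 is a single connected region.

1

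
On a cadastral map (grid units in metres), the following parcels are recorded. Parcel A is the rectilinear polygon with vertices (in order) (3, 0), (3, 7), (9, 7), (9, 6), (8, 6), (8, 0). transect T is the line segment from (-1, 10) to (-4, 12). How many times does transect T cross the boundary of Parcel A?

0

The segment lies entirely outside Parcel A and never meets its boundary.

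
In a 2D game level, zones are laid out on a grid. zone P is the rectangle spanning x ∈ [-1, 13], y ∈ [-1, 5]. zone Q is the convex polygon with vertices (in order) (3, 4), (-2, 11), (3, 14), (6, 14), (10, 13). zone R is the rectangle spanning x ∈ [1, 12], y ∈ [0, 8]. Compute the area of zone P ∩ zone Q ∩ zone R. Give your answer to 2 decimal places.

The intersection is the polygon with vertices (3,4), (2.286,5), (3.778,5).
By the shoelace formula its area is 0.75.

0.75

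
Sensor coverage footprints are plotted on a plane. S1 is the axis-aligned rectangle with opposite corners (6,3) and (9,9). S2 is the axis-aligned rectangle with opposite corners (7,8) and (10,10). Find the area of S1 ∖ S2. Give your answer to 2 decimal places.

|S1∩S2|: x∈[7,9], y∈[8,9] → 2·1 = 2.
|S1| = 18.
|S1 ∖ S2| = |S1| − |S1∩S2| = 18 − 2 = 16.00.

16.00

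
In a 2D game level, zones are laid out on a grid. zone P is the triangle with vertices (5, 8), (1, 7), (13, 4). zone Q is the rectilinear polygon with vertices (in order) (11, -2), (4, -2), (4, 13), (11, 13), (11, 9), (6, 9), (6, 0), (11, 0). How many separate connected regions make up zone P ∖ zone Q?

2

zone P ∖ zone Q splits into 2 disjoint pieces (area 2.25, area 6.125).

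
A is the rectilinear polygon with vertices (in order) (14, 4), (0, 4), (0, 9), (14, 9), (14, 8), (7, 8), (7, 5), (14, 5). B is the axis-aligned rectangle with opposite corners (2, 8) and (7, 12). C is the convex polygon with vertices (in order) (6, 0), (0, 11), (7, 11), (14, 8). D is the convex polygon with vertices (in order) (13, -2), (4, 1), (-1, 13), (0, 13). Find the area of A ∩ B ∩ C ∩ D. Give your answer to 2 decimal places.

1.90

The intersection is the polygon with vertices (2,8), (2,9), (3.467,9), (4.333,8).
By the shoelace formula its area is 1.90.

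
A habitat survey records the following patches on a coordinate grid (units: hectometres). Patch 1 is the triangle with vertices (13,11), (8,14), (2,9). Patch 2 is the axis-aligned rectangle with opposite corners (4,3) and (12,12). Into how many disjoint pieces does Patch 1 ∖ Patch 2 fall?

Patch 1 ∖ Patch 2 splits into 3 disjoint pieces (area 0.3909, area 5.7333, area 1.303).

3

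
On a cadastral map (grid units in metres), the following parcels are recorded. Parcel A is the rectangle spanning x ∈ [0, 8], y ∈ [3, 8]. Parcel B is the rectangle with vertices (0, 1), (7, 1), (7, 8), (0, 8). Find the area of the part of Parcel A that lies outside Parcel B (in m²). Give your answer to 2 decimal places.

5.00

|Parcel A∩Parcel B|: x∈[0,7], y∈[3,8] → 7·5 = 35.
|Parcel A| = 40.
|Parcel A ∖ Parcel B| = |Parcel A| − |Parcel A∩Parcel B| = 40 − 35 = 5.00.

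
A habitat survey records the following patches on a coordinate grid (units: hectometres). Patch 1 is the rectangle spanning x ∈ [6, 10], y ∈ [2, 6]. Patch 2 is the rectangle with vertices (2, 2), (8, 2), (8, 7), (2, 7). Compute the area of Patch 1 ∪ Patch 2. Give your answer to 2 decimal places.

By inclusion–exclusion:
Individual areas: |Patch 1| = 16, |Patch 2| = 30.
|Patch 1∩Patch 2|: x∈[6,8], y∈[2,6] → 2·4 = 8.
|Patch 1 ∪ Patch 2| = 46 − 8 = 38.00.

38.00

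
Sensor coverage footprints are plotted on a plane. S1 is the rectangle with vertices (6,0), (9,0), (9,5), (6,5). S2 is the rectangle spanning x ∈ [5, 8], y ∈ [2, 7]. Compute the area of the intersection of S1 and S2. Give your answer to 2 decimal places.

6.00

|S1∩S2|: x∈[6,8], y∈[2,5] → 2·3 = 6.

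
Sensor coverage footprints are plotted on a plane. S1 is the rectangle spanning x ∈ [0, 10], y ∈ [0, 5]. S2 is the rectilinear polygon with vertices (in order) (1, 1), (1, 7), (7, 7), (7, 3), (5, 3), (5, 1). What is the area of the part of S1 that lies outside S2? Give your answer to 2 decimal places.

30.00

|S1| = 50, |S1∩S2| = 20.
|S1 ∖ S2| = |S1| − |S1∩S2| = 50 − 20 = 30.00.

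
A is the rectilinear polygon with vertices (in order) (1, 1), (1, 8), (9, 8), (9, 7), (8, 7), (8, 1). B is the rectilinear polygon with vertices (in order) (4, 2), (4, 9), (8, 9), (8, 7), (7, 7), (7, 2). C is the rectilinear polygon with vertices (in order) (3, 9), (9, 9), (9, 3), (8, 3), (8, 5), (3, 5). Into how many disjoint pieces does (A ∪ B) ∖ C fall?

(A ∪ B) ∖ C is a single connected region.

1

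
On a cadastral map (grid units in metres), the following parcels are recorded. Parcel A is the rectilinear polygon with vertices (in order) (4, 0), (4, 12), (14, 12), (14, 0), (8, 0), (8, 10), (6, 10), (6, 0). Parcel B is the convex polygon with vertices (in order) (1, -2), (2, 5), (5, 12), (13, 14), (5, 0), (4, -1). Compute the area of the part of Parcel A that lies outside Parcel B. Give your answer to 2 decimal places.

61.02

|Parcel A| = 100, |Parcel A∩Parcel B| = 38.9762.
|Parcel A ∖ Parcel B| = |Parcel A| − |Parcel A∩Parcel B| = 100 − 38.9762 = 61.02.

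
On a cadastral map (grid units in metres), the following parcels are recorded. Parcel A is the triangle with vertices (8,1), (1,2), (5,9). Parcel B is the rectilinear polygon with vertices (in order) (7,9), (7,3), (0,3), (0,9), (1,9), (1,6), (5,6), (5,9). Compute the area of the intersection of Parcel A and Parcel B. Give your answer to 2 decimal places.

The intersection is the polygon with vertices (3.286,6), (5,6), (5,9), (7,3.667), (7,3), (1.571,3).
By the shoelace formula its area is 14.38.

14.38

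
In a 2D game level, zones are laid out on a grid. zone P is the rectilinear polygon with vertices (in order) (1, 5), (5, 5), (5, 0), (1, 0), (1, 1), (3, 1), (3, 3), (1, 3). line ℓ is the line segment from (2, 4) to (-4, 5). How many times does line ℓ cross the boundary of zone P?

The segment meets the boundary at (1,4.167).

1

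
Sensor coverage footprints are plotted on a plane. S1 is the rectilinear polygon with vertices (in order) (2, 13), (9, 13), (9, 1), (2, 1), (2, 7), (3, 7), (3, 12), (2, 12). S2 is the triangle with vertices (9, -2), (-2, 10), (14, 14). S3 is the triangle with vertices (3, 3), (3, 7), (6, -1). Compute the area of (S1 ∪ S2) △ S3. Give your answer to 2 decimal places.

130.35

|S1 ∪ S2| = 134.8523.
|(S1 ∪ S2) ∩ S3| = 5.25.
|(S1 ∪ S2) △ S3| = 134.8523 + 6 − 10.5 = 130.35.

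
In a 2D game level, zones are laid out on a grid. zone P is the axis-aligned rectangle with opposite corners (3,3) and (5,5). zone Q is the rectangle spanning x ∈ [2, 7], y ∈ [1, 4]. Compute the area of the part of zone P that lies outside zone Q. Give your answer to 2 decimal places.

2.00

|zone P∩zone Q|: x∈[3,5], y∈[3,4] → 2·1 = 2.
|zone P| = 4.
|zone P ∖ zone Q| = |zone P| − |zone P∩zone Q| = 4 − 2 = 2.00.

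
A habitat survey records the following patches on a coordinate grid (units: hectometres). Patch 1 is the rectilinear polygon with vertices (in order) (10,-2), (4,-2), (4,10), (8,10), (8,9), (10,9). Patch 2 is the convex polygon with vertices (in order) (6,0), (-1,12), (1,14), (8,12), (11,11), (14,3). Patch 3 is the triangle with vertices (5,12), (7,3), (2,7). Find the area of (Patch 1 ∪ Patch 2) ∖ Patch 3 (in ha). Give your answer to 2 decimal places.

118.43

|Patch 1 ∪ Patch 2| = 136.9286.
|(Patch 1 ∪ Patch 2) ∩ Patch 3| = 18.5.
|(Patch 1 ∪ Patch 2) ∖ Patch 3| = 136.9286 − 18.5 = 118.43.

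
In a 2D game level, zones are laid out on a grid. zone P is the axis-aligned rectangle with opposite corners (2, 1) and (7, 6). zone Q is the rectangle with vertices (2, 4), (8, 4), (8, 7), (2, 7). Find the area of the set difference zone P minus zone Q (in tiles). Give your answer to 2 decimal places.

15.00

|zone P∩zone Q|: x∈[2,7], y∈[4,6] → 5·2 = 10.
|zone P| = 25.
|zone P ∖ zone Q| = |zone P| − |zone P∩zone Q| = 25 − 10 = 15.00.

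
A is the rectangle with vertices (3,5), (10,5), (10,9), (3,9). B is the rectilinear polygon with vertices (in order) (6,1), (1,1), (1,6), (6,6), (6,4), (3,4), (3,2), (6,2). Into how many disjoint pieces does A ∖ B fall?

1

A ∖ B is a single connected region.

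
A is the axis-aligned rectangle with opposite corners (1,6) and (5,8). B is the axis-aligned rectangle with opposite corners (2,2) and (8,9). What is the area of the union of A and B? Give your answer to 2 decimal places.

44.00

By inclusion–exclusion:
Individual areas: |A| = 8, |B| = 42.
|A∩B|: x∈[2,5], y∈[6,8] → 3·2 = 6.
|A ∪ B| = 50 − 6 = 44.00.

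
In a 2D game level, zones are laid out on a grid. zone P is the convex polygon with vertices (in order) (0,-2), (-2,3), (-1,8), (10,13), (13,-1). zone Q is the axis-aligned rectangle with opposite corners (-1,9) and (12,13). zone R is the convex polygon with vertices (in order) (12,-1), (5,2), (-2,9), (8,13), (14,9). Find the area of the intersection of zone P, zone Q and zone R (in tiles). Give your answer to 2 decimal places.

18.30

The intersection is the polygon with vertices (10.857,9), (1.2,9), (8.811,12.46), (10.333,11.444).
By the shoelace formula its area is 18.30.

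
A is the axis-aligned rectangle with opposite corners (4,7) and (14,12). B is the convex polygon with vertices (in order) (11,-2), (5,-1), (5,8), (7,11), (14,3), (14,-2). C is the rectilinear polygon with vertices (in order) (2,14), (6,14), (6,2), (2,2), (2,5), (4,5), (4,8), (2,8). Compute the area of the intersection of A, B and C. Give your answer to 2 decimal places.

The intersection is the polygon with vertices (5,8), (6,9.5), (6,7), (5,7).
By the shoelace formula its area is 1.75.

1.75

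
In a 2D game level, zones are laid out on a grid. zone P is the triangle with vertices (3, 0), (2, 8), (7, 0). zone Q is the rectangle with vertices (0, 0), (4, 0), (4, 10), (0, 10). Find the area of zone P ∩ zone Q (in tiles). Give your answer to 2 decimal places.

The intersection is the polygon with vertices (2,8), (4,4.8), (4,0), (3,0).
By the shoelace formula its area is 8.80.

8.80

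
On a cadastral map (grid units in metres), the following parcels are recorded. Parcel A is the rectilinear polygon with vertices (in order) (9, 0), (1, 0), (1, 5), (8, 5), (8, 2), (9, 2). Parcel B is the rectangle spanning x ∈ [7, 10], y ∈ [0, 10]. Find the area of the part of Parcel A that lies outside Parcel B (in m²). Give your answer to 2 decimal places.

|Parcel A| = 37, |Parcel A∩Parcel B| = 7.
|Parcel A ∖ Parcel B| = |Parcel A| − |Parcel A∩Parcel B| = 37 − 7 = 30.00.

30.00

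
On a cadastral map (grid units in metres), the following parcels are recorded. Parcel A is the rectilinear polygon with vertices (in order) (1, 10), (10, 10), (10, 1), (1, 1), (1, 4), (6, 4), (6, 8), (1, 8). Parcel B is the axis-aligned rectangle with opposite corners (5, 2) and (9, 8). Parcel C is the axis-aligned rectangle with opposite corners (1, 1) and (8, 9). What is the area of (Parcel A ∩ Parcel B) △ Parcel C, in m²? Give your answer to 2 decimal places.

|Parcel A ∩ Parcel B| = 20.
|(Parcel A ∩ Parcel B) ∩ Parcel C| = 14.
|(Parcel A ∩ Parcel B) △ Parcel C| = 20 + 56 − 28 = 48.00.

48.00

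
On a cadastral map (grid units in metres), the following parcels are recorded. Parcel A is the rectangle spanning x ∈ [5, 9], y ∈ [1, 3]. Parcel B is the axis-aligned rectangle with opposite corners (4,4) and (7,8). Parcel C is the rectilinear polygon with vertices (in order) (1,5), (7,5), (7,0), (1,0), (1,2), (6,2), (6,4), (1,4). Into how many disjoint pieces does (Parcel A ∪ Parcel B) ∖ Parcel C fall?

3

(Parcel A ∪ Parcel B) ∖ Parcel C splits into 3 disjoint pieces (area 4, area 1, area 9).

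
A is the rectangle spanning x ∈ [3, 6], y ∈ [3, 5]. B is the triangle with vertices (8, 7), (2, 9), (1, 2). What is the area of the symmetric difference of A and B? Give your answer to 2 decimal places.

|A| = 6, |B| = 22, |A∩B| = 1.7286.
|A △ B| = |A| + |B| − 2·|A∩B| = 6 + 22 − 3.4571 = 24.54.

24.54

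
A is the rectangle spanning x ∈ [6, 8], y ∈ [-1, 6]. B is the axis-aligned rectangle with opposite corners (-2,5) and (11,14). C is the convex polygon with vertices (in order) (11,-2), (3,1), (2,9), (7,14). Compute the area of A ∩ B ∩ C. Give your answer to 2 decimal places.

2.00

The intersection is the polygon with vertices (8,6), (8,5), (6,5), (6,6).
By the shoelace formula its area is 2.00.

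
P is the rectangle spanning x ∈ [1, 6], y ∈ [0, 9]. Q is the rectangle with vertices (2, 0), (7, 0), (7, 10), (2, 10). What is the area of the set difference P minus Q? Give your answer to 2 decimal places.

|P∩Q|: x∈[2,6], y∈[0,9] → 4·9 = 36.
|P| = 45.
|P ∖ Q| = |P| − |P∩Q| = 45 − 36 = 9.00.

9.00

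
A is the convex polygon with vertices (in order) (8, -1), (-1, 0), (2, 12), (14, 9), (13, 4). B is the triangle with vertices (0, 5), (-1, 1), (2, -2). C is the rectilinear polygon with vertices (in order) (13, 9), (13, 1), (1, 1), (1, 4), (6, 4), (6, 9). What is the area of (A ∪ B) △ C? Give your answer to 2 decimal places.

74.62

|A ∪ B| = 136.6193.
|(A ∪ B) ∩ C| = 66.5.
|(A ∪ B) △ C| = 136.6193 + 71 − 133 = 74.62.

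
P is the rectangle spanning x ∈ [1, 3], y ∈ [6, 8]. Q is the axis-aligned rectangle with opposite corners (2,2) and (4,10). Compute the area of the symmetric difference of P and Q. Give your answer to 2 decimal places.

16.00

|P∩Q|: x∈[2,3], y∈[6,8] → 1·2 = 2.
|P △ Q| = |P| + |Q| − 2·|P∩Q| = 4 + 16 − 4 = 16.00.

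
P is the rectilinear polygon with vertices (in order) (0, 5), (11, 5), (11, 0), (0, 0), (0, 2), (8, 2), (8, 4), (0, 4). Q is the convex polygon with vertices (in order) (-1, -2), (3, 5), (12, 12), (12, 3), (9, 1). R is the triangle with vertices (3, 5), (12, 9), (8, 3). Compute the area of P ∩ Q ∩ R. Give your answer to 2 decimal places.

The intersection is the polygon with vertices (8,4), (5.5,4), (3,5), (9.333,5), (8,3).
By the shoelace formula its area is 5.08.

5.08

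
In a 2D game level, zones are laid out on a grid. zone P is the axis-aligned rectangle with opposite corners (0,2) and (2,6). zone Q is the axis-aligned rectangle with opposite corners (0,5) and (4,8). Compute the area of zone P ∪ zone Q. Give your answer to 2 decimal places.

By inclusion–exclusion:
Individual areas: |zone P| = 8, |zone Q| = 12.
|zone P∩zone Q|: x∈[0,2], y∈[5,6] → 2·1 = 2.
|zone P ∪ zone Q| = 20 − 2 = 18.00.

18.00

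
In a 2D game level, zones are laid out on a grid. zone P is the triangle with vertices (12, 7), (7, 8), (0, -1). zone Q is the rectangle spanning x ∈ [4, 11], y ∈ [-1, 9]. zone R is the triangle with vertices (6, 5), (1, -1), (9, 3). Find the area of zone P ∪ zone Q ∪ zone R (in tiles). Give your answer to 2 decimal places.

By inclusion–exclusion:
Individual areas: |zone P| = 26, |zone Q| = 70, |zone R| = 14.
|zone P∩zone Q| = 20.6143.
|zone P∩zone R| = 5.25.
|zone Q∩zone R| = 10.85.
|zone P∩zone Q∩zone R| = 4.4333.
|zone P ∪ zone Q ∪ zone R| = 110 − 36.7143 + 4.4333 = 77.72.

77.72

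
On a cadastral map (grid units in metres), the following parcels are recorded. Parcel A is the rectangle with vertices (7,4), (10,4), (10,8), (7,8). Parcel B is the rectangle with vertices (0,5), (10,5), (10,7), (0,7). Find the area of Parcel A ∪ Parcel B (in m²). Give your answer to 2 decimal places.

26.00

By inclusion–exclusion:
Individual areas: |Parcel A| = 12, |Parcel B| = 20.
|Parcel A∩Parcel B|: x∈[7,10], y∈[5,7] → 3·2 = 6.
|Parcel A ∪ Parcel B| = 32 − 6 = 26.00.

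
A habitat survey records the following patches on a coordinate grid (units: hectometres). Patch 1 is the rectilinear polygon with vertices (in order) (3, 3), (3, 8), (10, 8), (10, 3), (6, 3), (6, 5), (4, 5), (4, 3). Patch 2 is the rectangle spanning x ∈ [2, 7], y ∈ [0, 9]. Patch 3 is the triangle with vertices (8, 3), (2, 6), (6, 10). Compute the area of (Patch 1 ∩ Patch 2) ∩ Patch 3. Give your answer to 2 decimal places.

12.18

|Patch 1 ∩ Patch 2| = 16.
|(Patch 1 ∩ Patch 2) ∩ Patch 3| = 12.18.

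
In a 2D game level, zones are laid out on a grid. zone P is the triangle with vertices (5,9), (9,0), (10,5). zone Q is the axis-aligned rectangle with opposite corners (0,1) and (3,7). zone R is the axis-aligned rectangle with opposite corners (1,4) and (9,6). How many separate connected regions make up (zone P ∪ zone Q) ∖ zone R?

3

(zone P ∪ zone Q) ∖ zone R splits into 3 disjoint pieces (area 3.625, area 6.4556, area 14).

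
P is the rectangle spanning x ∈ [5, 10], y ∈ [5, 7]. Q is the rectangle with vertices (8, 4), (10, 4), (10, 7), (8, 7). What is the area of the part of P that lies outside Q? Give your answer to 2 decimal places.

|P∩Q|: x∈[8,10], y∈[5,7] → 2·2 = 4.
|P| = 10.
|P ∖ Q| = |P| − |P∩Q| = 10 − 4 = 6.00.

6.00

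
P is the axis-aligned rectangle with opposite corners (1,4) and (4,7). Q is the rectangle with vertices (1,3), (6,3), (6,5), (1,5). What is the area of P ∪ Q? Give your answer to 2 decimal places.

By inclusion–exclusion:
Individual areas: |P| = 9, |Q| = 10.
|P∩Q|: x∈[1,4], y∈[4,5] → 3·1 = 3.
|P ∪ Q| = 19 − 3 = 16.00.

16.00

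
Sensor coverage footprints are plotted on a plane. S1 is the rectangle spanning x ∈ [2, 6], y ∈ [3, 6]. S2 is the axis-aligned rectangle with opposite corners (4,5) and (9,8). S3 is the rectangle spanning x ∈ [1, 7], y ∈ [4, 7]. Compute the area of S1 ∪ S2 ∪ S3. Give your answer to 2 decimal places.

31.00

By inclusion–exclusion:
Individual areas: |S1| = 12, |S2| = 15, |S3| = 18.
|S1∩S2|: x∈[4,6], y∈[5,6] → 2·1 = 2.
|S1∩S3|: x∈[2,6], y∈[4,6] → 4·2 = 8.
|S2∩S3|: x∈[4,7], y∈[5,7] → 3·2 = 6.
|S1∩S2∩S3| = 2.
|S1 ∪ S2 ∪ S3| = 45 − 16 + 2 = 31.00.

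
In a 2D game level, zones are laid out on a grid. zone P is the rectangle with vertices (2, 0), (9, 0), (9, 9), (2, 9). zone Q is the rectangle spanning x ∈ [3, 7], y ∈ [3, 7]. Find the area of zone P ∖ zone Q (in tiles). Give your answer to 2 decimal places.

|zone P∩zone Q|: x∈[3,7], y∈[3,7] → 4·4 = 16.
|zone P| = 63.
|zone P ∖ zone Q| = |zone P| − |zone P∩zone Q| = 63 − 16 = 47.00.

47.00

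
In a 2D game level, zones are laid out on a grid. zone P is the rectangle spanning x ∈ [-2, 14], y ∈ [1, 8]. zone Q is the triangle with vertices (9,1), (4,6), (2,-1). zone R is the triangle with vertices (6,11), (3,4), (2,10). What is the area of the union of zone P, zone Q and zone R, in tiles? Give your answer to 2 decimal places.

By inclusion–exclusion:
Individual areas: |zone P| = 112, |zone Q| = 22.5, |zone R| = 12.5.
|zone P∩zone Q| = 16.0714.
|zone P∩zone R| = 4.7619.
|zone Q∩zone R| = 0.
|zone P∩zone Q∩zone R| = 0.
|zone P ∪ zone Q ∪ zone R| = 147 − 20.8333 + 0 = 126.17.

126.17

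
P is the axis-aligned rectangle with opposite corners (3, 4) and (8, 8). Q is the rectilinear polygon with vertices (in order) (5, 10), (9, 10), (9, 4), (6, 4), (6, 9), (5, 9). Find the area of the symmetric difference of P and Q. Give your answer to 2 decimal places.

|P| = 20, |Q| = 19, |P∩Q| = 8.
|P △ Q| = |P| + |Q| − 2·|P∩Q| = 20 + 19 − 16 = 23.00.

23.00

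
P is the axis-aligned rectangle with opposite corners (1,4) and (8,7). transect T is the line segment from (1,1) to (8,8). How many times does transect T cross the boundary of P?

The segment meets the boundary at (7,7), (4,4).

2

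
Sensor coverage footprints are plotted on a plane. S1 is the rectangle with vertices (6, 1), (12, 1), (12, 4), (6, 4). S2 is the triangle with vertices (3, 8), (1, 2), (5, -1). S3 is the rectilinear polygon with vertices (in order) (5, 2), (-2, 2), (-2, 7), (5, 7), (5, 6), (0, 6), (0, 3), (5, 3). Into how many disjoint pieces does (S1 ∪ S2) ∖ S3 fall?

4

(S1 ∪ S2) ∖ S3 splits into 4 disjoint pieces (area 18, area 0.2778, area 5.8333, area 5).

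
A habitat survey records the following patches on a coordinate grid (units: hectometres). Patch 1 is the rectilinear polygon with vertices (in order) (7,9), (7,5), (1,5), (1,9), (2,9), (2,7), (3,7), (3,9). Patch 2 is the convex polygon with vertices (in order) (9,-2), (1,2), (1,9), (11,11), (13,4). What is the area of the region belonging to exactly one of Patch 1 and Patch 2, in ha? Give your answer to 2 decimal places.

|Patch 1| = 22, |Patch 2| = 111, |Patch 1∩Patch 2| = 22.
|Patch 1 △ Patch 2| = |Patch 1| + |Patch 2| − 2·|Patch 1∩Patch 2| = 22 + 111 − 44 = 89.00.

89.00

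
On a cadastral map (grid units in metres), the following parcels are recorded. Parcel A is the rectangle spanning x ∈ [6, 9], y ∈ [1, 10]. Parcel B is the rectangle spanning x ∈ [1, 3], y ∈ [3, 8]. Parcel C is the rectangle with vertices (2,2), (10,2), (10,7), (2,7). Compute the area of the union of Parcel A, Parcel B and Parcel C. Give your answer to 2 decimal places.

58.00

By inclusion–exclusion:
Individual areas: |Parcel A| = 27, |Parcel B| = 10, |Parcel C| = 40.
|Parcel A∩Parcel B| = 0 (no overlap).
|Parcel A∩Parcel C|: x∈[6,9], y∈[2,7] → 3·5 = 15.
|Parcel B∩Parcel C|: x∈[2,3], y∈[3,7] → 1·4 = 4.
|Parcel A∩Parcel B∩Parcel C| = 0.
|Parcel A ∪ Parcel B ∪ Parcel C| = 77 − 19 + 0 = 58.00.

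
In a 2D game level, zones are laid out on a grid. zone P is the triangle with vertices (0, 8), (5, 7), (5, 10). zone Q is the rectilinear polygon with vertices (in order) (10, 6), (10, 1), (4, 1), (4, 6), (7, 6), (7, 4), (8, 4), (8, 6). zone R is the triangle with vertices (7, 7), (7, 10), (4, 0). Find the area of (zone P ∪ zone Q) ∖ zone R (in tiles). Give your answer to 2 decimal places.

33.25

|zone P ∪ zone Q| = 35.5.
|(zone P ∪ zone Q) ∩ zone R| = 2.25.
|(zone P ∪ zone Q) ∖ zone R| = 35.5 − 2.25 = 33.25.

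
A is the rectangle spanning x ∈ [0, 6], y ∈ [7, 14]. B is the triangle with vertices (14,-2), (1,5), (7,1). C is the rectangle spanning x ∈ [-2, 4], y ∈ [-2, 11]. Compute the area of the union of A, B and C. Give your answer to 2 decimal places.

108.42

By inclusion–exclusion:
Individual areas: |A| = 42, |B| = 5, |C| = 78.
|A∩B| = 0.
|A∩C|: x∈[0,4], y∈[7,11] → 4·4 = 16.
|B∩C| = 0.5769.
|A∩B∩C| = 0.
|A ∪ B ∪ C| = 125 − 16.5769 + 0 = 108.42.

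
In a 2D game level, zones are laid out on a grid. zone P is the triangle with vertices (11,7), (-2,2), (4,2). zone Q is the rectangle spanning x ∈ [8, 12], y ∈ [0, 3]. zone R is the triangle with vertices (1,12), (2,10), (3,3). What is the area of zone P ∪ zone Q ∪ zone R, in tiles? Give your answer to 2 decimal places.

By inclusion–exclusion:
Individual areas: |zone P| = 15, |zone Q| = 12, |zone R| = 2.5.
|zone P∩zone Q| = 0.
|zone P∩zone R| = 0.0295.
|zone Q∩zone R| = 0.
|zone P∩zone Q∩zone R| = 0.
|zone P ∪ zone Q ∪ zone R| = 29.5 − 0.0295 + 0 = 29.47.

29.47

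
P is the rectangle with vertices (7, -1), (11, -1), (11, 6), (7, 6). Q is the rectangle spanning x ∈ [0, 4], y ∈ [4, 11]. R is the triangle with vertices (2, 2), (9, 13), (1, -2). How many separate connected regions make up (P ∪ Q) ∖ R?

(P ∪ Q) ∖ R splits into 2 disjoint pieces (area 28, area 27.5844).

2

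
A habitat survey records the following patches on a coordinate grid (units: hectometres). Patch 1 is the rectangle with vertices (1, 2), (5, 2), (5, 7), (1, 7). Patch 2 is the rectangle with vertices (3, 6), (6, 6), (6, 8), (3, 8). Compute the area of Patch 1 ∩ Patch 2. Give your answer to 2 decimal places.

|Patch 1∩Patch 2|: x∈[3,5], y∈[6,7] → 2·1 = 2.

2.00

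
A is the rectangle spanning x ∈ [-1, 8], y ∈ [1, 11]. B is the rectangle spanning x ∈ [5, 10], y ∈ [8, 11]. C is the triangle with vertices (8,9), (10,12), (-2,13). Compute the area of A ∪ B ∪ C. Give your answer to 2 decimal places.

By inclusion–exclusion:
Individual areas: |A| = 90, |B| = 15, |C| = 19.
|A∩B|: x∈[5,8], y∈[8,11] → 3·3 = 9.
|A∩C| = 5.
|B∩C| = 5.5333.
|A∩B∩C| = 4.2.
|A ∪ B ∪ C| = 124 − 19.5333 + 4.2 = 108.67.

108.67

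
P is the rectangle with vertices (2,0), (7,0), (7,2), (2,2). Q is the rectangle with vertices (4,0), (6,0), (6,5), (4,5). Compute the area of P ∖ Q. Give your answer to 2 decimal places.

6.00

|P∩Q|: x∈[4,6], y∈[0,2] → 2·2 = 4.
|P| = 10.
|P ∖ Q| = |P| − |P∩Q| = 10 − 4 = 6.00.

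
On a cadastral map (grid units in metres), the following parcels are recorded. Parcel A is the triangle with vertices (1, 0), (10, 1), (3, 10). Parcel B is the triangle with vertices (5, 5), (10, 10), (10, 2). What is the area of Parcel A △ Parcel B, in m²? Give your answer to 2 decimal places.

57.98

|Parcel A| = 44, |Parcel B| = 20, |Parcel A∩Parcel B| = 3.0104.
|Parcel A △ Parcel B| = |Parcel A| + |Parcel B| − 2·|Parcel A∩Parcel B| = 44 + 20 − 6.0208 = 57.98.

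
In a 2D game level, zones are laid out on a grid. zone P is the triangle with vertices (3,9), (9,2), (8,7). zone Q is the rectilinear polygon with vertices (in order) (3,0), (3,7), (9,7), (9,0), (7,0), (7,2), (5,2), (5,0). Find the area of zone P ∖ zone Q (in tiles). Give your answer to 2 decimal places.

3.29

|zone P| = 11.5, |zone P∩zone Q| = 8.2143.
|zone P ∖ zone Q| = |zone P| − |zone P∩zone Q| = 11.5 − 8.2143 = 3.29.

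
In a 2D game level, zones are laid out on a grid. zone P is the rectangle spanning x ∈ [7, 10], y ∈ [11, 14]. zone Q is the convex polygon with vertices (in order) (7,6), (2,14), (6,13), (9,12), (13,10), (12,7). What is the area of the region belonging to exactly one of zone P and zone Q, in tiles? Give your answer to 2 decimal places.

|zone P| = 9, |zone Q| = 44.5, |zone P∩zone Q| = 3.4167.
|zone P △ zone Q| = |zone P| + |zone Q| − 2·|zone P∩zone Q| = 9 + 44.5 − 6.8333 = 46.67.

46.67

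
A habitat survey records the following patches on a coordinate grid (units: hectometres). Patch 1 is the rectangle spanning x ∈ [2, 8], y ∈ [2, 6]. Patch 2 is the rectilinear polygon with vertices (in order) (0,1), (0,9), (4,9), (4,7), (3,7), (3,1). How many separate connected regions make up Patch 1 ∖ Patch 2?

1

Patch 1 ∖ Patch 2 is a single connected region.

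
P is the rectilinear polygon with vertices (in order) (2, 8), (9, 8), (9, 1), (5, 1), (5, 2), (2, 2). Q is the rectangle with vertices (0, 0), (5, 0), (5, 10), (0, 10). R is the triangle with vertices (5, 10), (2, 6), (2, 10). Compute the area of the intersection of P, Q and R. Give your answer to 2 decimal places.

1.50

The intersection is the polygon with vertices (2,8), (3.5,8), (2,6).
By the shoelace formula its area is 1.50.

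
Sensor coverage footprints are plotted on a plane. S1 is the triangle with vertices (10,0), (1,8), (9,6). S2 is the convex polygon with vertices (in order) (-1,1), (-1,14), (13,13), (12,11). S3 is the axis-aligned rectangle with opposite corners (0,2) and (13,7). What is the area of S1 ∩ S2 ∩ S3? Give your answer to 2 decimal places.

The intersection is the polygon with vertices (6.359,6.66), (4.294,5.072), (2.125,7), (5,7).
By the shoelace formula its area is 4.20.

4.20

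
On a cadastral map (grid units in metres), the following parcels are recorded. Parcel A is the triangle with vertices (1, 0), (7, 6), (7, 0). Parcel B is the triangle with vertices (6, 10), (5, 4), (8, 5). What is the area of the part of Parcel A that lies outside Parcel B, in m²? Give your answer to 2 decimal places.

|Parcel A| = 18, |Parcel A∩Parcel B| = 1.3333.
|Parcel A ∖ Parcel B| = |Parcel A| − |Parcel A∩Parcel B| = 18 − 1.3333 = 16.67.

16.67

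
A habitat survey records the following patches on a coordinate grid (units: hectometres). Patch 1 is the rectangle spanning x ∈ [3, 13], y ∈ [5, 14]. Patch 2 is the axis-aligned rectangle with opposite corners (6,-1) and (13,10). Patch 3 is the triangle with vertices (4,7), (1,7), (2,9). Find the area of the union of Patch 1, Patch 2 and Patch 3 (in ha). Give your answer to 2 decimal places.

By inclusion–exclusion:
Individual areas: |Patch 1| = 90, |Patch 2| = 77, |Patch 3| = 3.
|Patch 1∩Patch 2|: x∈[6,13], y∈[5,10] → 7·5 = 35.
|Patch 1∩Patch 3| = 0.5.
|Patch 2∩Patch 3| = 0.
|Patch 1∩Patch 2∩Patch 3| = 0.
|Patch 1 ∪ Patch 2 ∪ Patch 3| = 170 − 35.5 + 0 = 134.50.

134.50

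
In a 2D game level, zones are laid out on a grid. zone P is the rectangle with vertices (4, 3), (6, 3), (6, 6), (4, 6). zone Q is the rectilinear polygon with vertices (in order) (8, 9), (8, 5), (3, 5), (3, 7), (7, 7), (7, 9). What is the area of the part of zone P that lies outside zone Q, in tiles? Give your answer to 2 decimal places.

|zone P| = 6, |zone P∩zone Q| = 2.
|zone P ∖ zone Q| = |zone P| − |zone P∩zone Q| = 6 − 2 = 4.00.

4.00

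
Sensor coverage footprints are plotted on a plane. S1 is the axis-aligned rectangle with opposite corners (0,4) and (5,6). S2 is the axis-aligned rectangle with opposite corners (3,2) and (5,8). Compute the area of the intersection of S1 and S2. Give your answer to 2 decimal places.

4.00

|S1∩S2|: x∈[3,5], y∈[4,6] → 2·2 = 4.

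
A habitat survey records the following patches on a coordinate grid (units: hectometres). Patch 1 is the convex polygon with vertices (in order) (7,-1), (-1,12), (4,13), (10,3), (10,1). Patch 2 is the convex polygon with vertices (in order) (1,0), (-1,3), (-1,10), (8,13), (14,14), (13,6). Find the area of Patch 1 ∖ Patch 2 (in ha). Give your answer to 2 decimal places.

22.25

|Patch 1| = 66.5, |Patch 1∩Patch 2| = 44.248.
|Patch 1 ∖ Patch 2| = |Patch 1| − |Patch 1∩Patch 2| = 66.5 − 44.248 = 22.25.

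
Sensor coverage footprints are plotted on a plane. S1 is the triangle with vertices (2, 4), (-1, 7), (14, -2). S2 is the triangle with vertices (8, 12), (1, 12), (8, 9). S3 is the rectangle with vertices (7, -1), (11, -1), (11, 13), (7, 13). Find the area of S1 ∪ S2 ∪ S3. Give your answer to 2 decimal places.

By inclusion–exclusion:
Individual areas: |S1| = 9, |S2| = 10.5, |S3| = 56.
|S1∩S2| = 0.
|S1∩S3| = 2.
|S2∩S3| = 2.7857.
|S1∩S2∩S3| = 0.
|S1 ∪ S2 ∪ S3| = 75.5 − 4.7857 + 0 = 70.71.

70.71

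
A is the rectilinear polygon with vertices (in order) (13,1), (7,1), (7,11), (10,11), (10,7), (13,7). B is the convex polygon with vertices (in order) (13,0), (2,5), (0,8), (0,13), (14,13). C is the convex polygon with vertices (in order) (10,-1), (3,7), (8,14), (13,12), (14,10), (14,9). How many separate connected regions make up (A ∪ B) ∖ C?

4

(A ∪ B) ∖ C splits into 4 disjoint pieces (area 0.8929, area 38.4609, area 2.95, area 9.1619).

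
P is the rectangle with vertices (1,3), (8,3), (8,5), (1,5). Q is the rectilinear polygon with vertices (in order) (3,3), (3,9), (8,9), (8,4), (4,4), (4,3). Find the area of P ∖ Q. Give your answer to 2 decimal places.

8.00

|P| = 14, |P∩Q| = 6.
|P ∖ Q| = |P| − |P∩Q| = 14 − 6 = 8.00.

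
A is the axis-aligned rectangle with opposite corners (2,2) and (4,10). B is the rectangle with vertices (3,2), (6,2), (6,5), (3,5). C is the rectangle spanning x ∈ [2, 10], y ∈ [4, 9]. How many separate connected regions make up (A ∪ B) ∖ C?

(A ∪ B) ∖ C splits into 2 disjoint pieces (area 8, area 2).

2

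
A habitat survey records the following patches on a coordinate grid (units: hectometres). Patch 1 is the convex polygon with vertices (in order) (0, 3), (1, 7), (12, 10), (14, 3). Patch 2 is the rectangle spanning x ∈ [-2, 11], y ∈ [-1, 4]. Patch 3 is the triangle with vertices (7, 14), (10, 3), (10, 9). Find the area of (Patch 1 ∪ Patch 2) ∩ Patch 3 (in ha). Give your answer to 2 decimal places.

5.23

The region (Patch 1 ∪ Patch 2) ∩ Patch 3 is the polygon with vertices (9.766,9.391), (10,9), (10,3), (8.361,9.008).
By the shoelace formula its area is 5.23.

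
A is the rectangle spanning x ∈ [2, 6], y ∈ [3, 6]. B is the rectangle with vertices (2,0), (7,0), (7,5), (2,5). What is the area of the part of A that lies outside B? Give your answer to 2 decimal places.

|A∩B|: x∈[2,6], y∈[3,5] → 4·2 = 8.
|A| = 12.
|A ∖ B| = |A| − |A∩B| = 12 − 8 = 4.00.

4.00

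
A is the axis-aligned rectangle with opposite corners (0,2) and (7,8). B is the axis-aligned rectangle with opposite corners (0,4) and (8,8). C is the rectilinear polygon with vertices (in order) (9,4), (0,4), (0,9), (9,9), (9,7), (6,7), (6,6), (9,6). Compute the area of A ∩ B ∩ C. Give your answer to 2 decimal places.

27.00

The intersection is the polygon with vertices (0,4), (0,8), (7,8), (7,7), (6,7), (6,6), (7,6), (7,4).
By the shoelace formula its area is 27.00.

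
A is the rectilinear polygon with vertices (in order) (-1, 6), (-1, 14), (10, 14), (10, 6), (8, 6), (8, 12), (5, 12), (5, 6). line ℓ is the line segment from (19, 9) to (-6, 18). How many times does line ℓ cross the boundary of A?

2

The segment meets the boundary at (5.111,14), (10,12.24).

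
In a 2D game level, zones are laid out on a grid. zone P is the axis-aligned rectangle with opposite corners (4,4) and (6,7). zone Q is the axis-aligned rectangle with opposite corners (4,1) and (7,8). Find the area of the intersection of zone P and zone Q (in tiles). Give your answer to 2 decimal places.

6.00

|zone P∩zone Q|: x∈[4,6], y∈[4,7] → 2·3 = 6.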